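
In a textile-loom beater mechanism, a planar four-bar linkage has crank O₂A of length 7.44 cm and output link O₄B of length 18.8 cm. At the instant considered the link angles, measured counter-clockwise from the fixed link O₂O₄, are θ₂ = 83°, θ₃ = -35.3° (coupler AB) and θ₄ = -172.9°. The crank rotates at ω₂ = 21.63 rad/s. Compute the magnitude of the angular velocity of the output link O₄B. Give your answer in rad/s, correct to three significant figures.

11.2

ω₂ = 21.63 rad/s
Differentiating the loop-closure r₂e^{iθ₂}+r₃e^{iθ₃}=r₁+r₄e^{iθ₄} gives r₂ω₂e^{iθ₂}+r₃ω₃e^{iθ₃}=r₄ω₄e^{iθ₄}.
Eliminating the other unknown: ω₄ = r₂ω₂ sin(θ₂−θ₃) / [r₄ sin(θ₄−θ₃)].
Numerator sine = +0.88048; denominator sine = -0.67430.
Result = 0.0744·21.63·(+0.88048) / (0.188·(-0.67430)) = -11.177 rad/s; magnitude 11.177 rad/s.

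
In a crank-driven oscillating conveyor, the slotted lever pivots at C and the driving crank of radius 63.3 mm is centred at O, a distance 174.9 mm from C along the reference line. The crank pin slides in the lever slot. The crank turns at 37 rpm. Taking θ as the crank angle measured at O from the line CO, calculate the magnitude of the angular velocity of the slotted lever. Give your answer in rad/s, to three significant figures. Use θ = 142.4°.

1.08

ω = 3.875 rad/s (from 37 rpm).
Crank pin A relative to C: A = (d + r cosθ, r sinθ); lever angle φ = atan2(r sinθ, d + r cosθ).
Differentiating tanφ: φ̇ = rω(d cosθ + r)/(d² + r² + 2dr cosθ).
d² + r² + 2dr cosθ = |CA|² = 0.0170538 m²;  d cosθ + r = -0.075271 m.
|ω_lever| = |0.0633·3.875·-0.075271| / 0.0170538 = 1.0825 rad/s.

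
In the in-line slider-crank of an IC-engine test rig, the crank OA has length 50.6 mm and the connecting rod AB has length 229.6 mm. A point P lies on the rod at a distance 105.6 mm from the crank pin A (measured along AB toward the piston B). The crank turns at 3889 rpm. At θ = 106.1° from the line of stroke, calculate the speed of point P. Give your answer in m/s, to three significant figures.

ω = 407.3 rad/s.  Crank-pin speed |V_A| = rω = 20.607 m/s, perpendicular to OA.
Rod angle: sinφ = −(r/L) sinθ ⇒ φ = -12.224°; ω_rod = −rω cosθ/√(L²−r²sin²θ) = +25.467 rad/s.
V_P = V_A + ω_rod × AP, with AP = 0.1056 m along the rod.
Components: V_Px = −rω sinθ − a·ω_rod·sinφ = -19.229 m/s;  V_Py = rω cosθ + a·ω_rod·cosφ = -3.0863 m/s.
|V_P| = √(V_Px² + V_Py²) = 19.476 m/s.

19.5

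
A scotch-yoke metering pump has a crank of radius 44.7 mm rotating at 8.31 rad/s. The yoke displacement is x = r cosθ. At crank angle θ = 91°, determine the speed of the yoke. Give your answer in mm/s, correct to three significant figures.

ω = 8.31 rad/s
x = r cosθ ⇒ ẋ = −rω sinθ.
|v| = rω|sinθ| = 0.0447·8.31·|sin 91°| = 0.3714 m/s = 371.4 mm/s.

371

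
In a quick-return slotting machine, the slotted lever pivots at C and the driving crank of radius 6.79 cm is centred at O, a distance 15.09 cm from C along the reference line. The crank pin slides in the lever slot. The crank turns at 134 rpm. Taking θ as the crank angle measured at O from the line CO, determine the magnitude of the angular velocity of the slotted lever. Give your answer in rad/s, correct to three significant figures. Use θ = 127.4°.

ω = 14.03 rad/s (from 134 rpm).
Crank pin A relative to C: A = (d + r cosθ, r sinθ); lever angle φ = atan2(r sinθ, d + r cosθ).
Differentiating tanφ: φ̇ = rω(d cosθ + r)/(d² + r² + 2dr cosθ).
d² + r² + 2dr cosθ = |CA|² = 0.0149347 m²;  d cosθ + r = -0.023753 m.
|ω_lever| = |0.0679·14.03·-0.023753| / 0.0149347 = 1.5154 rad/s.

1.52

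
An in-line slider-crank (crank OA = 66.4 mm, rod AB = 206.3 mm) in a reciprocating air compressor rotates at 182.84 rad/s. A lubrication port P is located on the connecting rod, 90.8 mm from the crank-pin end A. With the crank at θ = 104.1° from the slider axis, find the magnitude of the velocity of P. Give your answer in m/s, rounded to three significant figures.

ω = 182.8 rad/s.  Crank-pin speed |V_A| = rω = 12.141 m/s, perpendicular to OA.
Rod angle: sinφ = −(r/L) sinθ ⇒ φ = -18.190°; ω_rod = −rω cosθ/√(L²−r²sin²θ) = +15.091 rad/s.
V_P = V_A + ω_rod × AP, with AP = 0.0908 m along the rod.
Components: V_Px = −rω sinθ − a·ω_rod·sinφ = -11.347 m/s;  V_Py = rω cosθ + a·ω_rod·cosφ = -1.6559 m/s.
|V_P| = √(V_Px² + V_Py²) = 11.467 m/s.

11.5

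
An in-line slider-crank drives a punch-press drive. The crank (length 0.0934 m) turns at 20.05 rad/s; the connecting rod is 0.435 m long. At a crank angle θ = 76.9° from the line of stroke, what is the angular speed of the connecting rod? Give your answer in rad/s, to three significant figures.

0.998

ω = 20.05 rad/s
The rod makes angle φ with the slider axis where L sinφ = r sinθ; differentiating, L cosφ·φ̇ = r ω cosθ.
L cosφ = √(L² − r² sin²θ) = 0.42538 m.
|ω_rod| = r ω |cosθ| / √(L² − r² sin²θ) = 0.0934·20.05·0.22665/0.42538 = 0.99779 rad/s.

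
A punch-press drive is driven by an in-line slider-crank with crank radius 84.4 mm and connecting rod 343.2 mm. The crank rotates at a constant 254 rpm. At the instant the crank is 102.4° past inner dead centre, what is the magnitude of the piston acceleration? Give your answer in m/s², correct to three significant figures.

26.5

ω = 2π·254/60 = 26.6 rad/s
x(θ) = r cosθ + √(L² − r² sin²θ); with ω constant, a = ω²·d²x/dθ².
d²x/dθ² = −r cosθ − r²(cos2θ)/√u − r⁴ sin²2θ/(4u^{3/2}),  u = L² − r² sin²θ = 0.110991 m².
Substituting r = 0.0844 m, L = 0.3432 m, θ = 102.4°: d²x/dθ² = +0.037473 m.
a = ω²·d²x/dθ² = (26.6)²·(+0.037473) = +26.512 m/s²;  |a| = 26.512 m/s².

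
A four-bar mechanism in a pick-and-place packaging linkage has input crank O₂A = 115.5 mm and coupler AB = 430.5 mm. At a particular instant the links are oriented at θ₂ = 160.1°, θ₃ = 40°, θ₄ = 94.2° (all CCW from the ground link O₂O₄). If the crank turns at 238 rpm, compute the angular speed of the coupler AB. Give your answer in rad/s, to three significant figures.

7.53

ω₂ = 24.92 rad/s (from 238 rpm).
Differentiating the loop-closure r₂e^{iθ₂}+r₃e^{iθ₃}=r₁+r₄e^{iθ₄} gives r₂ω₂e^{iθ₂}+r₃ω₃e^{iθ₃}=r₄ω₄e^{iθ₄}.
Eliminating the other unknown: ω₃ = r₂ω₂ sin(θ₄−θ₂) / [r₃ sin(θ₃−θ₄)].
Numerator sine = -0.91283; denominator sine = -0.81106.
Result = 0.1155·24.92·(-0.91283) / (0.4305·(-0.81106)) = +7.5258 rad/s; magnitude 7.5258 rad/s.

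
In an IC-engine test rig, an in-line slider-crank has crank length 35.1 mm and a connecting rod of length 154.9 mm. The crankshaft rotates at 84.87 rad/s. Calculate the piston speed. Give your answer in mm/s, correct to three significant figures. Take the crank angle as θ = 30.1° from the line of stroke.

ω = 84.87 rad/s
For an in-line slider-crank, x = r cosθ + √(L² − r² sin²θ), so v = −rω sinθ·[1 + r cosθ/√(L² − r² sin²θ)].
With r = 0.0351 m, L = 0.1549 m, θ = 30.1°: √(L² − r² sin²θ) = 0.1539 m.
v = −0.0351·84.87·0.50151·[1 + 0.0351·0.86515/0.1539] = -1.7888 m/s.
|v| = 1.7888 m/s = 1788.8 mm/s.

1790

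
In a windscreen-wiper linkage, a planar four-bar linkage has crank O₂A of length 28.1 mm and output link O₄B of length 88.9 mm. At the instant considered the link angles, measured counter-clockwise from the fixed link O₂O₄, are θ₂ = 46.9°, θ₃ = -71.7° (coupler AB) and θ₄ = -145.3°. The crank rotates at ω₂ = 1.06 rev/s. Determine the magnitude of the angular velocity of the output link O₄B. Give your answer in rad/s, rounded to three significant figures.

ω₂ = 6.66 rad/s (from 1.06 rev/s).
Differentiating the loop-closure r₂e^{iθ₂}+r₃e^{iθ₃}=r₁+r₄e^{iθ₄} gives r₂ω₂e^{iθ₂}+r₃ω₃e^{iθ₃}=r₄ω₄e^{iθ₄}.
Eliminating the other unknown: ω₄ = r₂ω₂ sin(θ₂−θ₃) / [r₄ sin(θ₄−θ₃)].
Numerator sine = +0.87798; denominator sine = -0.95931.
Result = 0.0281·6.66·(+0.87798) / (0.0889·(-0.95931)) = -1.9267 rad/s; magnitude 1.9267 rad/s.

1.93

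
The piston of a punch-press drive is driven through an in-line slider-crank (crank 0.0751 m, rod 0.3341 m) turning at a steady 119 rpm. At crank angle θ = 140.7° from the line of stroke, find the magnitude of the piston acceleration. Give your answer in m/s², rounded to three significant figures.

ω = 2π·119/60 = 12.46 rad/s
x(θ) = r cosθ + √(L² − r² sin²θ); with ω constant, a = ω²·d²x/dθ².
d²x/dθ² = −r cosθ − r²(cos2θ)/√u − r⁴ sin²2θ/(4u^{3/2}),  u = L² − r² sin²θ = 0.10936 m².
Substituting r = 0.0751 m, L = 0.3341 m, θ = 140.7°: d²x/dθ² = +0.054533 m.
a = ω²·d²x/dθ² = (12.46)²·(+0.054533) = +8.4686 m/s²;  |a| = 8.4686 m/s².

8.47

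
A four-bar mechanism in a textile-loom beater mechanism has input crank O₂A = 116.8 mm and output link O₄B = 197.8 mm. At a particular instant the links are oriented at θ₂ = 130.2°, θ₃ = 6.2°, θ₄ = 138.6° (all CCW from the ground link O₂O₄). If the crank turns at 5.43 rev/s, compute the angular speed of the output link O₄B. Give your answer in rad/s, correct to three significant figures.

ω₂ = 34.12 rad/s (from 5.43 rev/s).
Differentiating the loop-closure r₂e^{iθ₂}+r₃e^{iθ₃}=r₁+r₄e^{iθ₄} gives r₂ω₂e^{iθ₂}+r₃ω₃e^{iθ₃}=r₄ω₄e^{iθ₄}.
Eliminating the other unknown: ω₄ = r₂ω₂ sin(θ₂−θ₃) / [r₄ sin(θ₄−θ₃)].
Numerator sine = +0.82904; denominator sine = +0.73846.
Result = 0.1168·34.12·(+0.82904) / (0.1978·(+0.73846)) = +22.618 rad/s; magnitude 22.618 rad/s.

22.6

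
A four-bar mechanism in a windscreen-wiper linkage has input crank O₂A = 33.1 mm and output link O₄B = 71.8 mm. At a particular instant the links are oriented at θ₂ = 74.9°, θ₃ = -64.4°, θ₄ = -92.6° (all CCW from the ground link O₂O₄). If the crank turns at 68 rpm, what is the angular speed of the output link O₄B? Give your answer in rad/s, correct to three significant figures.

4.53

ω₂ = 7.121 rad/s (from 68 rpm).
Differentiating the loop-closure r₂e^{iθ₂}+r₃e^{iθ₃}=r₁+r₄e^{iθ₄} gives r₂ω₂e^{iθ₂}+r₃ω₃e^{iθ₃}=r₄ω₄e^{iθ₄}.
Eliminating the other unknown: ω₄ = r₂ω₂ sin(θ₂−θ₃) / [r₄ sin(θ₄−θ₃)].
Numerator sine = +0.65210; denominator sine = -0.47255.
Result = 0.0331·7.121·(+0.65210) / (0.0718·(-0.47255)) = -4.5301 rad/s; magnitude 4.5301 rad/s.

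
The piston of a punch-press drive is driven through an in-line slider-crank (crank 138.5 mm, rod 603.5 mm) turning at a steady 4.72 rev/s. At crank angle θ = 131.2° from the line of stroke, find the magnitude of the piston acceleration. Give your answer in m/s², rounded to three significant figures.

83.6

ω = 2π·4.72 = 29.66 rad/s
x(θ) = r cosθ + √(L² − r² sin²θ); with ω constant, a = ω²·d²x/dθ².
d²x/dθ² = −r cosθ − r²(cos2θ)/√u − r⁴ sin²2θ/(4u^{3/2}),  u = L² − r² sin²θ = 0.353353 m².
Substituting r = 0.1385 m, L = 0.6035 m, θ = 131.2°: d²x/dθ² = +0.095066 m.
a = ω²·d²x/dθ² = (29.66)²·(+0.095066) = +83.612 m/s²;  |a| = 83.612 m/s².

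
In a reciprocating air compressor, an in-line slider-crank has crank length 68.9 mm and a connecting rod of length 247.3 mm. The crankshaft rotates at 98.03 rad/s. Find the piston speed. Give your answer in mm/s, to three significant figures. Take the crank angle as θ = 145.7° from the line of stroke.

2920

ω = 98.03 rad/s
For an in-line slider-crank, x = r cosθ + √(L² − r² sin²θ), so v = −rω sinθ·[1 + r cosθ/√(L² − r² sin²θ)].
With r = 0.0689 m, L = 0.2473 m, θ = 145.7°: √(L² − r² sin²θ) = 0.24423 m.
v = −0.0689·98.03·0.56353·[1 + 0.0689·-0.82610/0.24423] = -2.9192 m/s.
|v| = 2.9192 m/s = 2919.2 mm/s.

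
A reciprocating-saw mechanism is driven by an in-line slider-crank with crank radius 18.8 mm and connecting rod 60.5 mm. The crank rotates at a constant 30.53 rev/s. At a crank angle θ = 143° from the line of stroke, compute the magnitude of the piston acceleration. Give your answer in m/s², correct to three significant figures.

ω = 2π·30.5 = 191.8 rad/s
x(θ) = r cosθ + √(L² − r² sin²θ); with ω constant, a = ω²·d²x/dθ².
d²x/dθ² = −r cosθ − r²(cos2θ)/√u − r⁴ sin²2θ/(4u^{3/2}),  u = L² − r² sin²θ = 0.00353224 m².
Substituting r = 0.0188 m, L = 0.0605 m, θ = 143°: d²x/dθ² = +0.013238 m.
a = ω²·d²x/dθ² = (191.8)²·(+0.013238) = +487.11 m/s²;  |a| = 487.11 m/s².

487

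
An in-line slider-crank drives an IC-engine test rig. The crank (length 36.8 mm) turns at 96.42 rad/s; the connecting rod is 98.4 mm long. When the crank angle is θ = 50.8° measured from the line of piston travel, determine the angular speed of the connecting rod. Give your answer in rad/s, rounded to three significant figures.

23.8

ω = 96.42 rad/s
The rod makes angle φ with the slider axis where L sinφ = r sinθ; differentiating, L cosφ·φ̇ = r ω cosθ.
L cosφ = √(L² − r² sin²θ) = 0.094177 m.
|ω_rod| = r ω |cosθ| / √(L² − r² sin²θ) = 0.0368·96.42·0.63203/0.094177 = 23.813 rad/s.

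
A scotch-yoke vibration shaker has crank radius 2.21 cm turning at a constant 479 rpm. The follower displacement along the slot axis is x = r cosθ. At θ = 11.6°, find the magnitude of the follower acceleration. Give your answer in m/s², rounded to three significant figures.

54.5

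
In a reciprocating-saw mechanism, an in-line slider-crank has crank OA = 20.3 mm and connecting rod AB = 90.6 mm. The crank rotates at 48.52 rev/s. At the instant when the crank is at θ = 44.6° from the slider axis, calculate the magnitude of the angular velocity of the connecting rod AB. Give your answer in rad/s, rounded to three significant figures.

ω = 304.9 rad/s (converted from 48.52 rev/s).
The rod makes angle φ with the slider axis where L sinφ = r sinθ; differentiating, L cosφ·φ̇ = r ω cosθ.
L cosφ = √(L² − r² sin²θ) = 0.089472 m.
|ω_rod| = r ω |cosθ| / √(L² − r² sin²θ) = 0.0203·304.9·0.71203/0.089472 = 49.25 rad/s.

49.3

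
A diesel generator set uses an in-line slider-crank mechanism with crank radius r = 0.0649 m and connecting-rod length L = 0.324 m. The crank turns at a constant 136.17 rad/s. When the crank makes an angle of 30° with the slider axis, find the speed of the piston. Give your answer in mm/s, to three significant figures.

ω = 136.2 rad/s
For an in-line slider-crank, x = r cosθ + √(L² − r² sin²θ), so v = −rω sinθ·[1 + r cosθ/√(L² − r² sin²θ)].
With r = 0.0649 m, L = 0.324 m, θ = 30°: √(L² − r² sin²θ) = 0.32237 m.
v = −0.0649·136.2·0.50000·[1 + 0.0649·0.86603/0.32237] = -5.1891 m/s.
|v| = 5.1891 m/s = 5189.1 mm/s.

5190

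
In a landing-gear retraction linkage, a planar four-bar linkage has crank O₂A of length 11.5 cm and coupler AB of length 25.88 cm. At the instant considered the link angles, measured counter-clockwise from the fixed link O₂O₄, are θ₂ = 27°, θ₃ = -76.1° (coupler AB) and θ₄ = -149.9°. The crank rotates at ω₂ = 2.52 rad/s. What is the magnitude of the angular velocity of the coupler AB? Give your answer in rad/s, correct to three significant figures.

0.0631

ω₂ = 2.52 rad/s
Differentiating the loop-closure r₂e^{iθ₂}+r₃e^{iθ₃}=r₁+r₄e^{iθ₄} gives r₂ω₂e^{iθ₂}+r₃ω₃e^{iθ₃}=r₄ω₄e^{iθ₄}.
Eliminating the other unknown: ω₃ = r₂ω₂ sin(θ₄−θ₂) / [r₃ sin(θ₃−θ₄)].
Numerator sine = -0.05408; denominator sine = +0.96029.
Result = 0.115·2.52·(-0.05408) / (0.2588·(+0.96029)) = -0.06306 rad/s; magnitude 0.06306 rad/s.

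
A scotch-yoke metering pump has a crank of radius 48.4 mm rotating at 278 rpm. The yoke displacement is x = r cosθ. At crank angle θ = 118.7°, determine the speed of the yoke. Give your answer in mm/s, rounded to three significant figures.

ω = 29.11 rad/s (from 278 rpm).
x = r cosθ ⇒ ẋ = −rω sinθ.
|v| = rω|sinθ| = 0.0484·29.11·|sin 118.7°| = 1.2359 m/s = 1235.9 mm/s.

1240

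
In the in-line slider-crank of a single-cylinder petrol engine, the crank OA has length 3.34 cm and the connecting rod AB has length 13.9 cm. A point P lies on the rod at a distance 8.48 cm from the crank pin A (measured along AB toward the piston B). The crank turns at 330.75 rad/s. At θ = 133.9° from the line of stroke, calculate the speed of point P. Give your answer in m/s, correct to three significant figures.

7.74

ω = 330.8 rad/s.  Crank-pin speed |V_A| = rω = 11.047 m/s, perpendicular to OA.
Rod angle: sinφ = −(r/L) sinθ ⇒ φ = -9.970°; ω_rod = −rω cosθ/√(L²−r²sin²θ) = +55.953 rad/s.
V_P = V_A + ω_rod × AP, with AP = 0.0848 m along the rod.
Components: V_Px = −rω sinθ − a·ω_rod·sinφ = -7.1384 m/s;  V_Py = rω cosθ + a·ω_rod·cosφ = -2.9869 m/s.
|V_P| = √(V_Px² + V_Py²) = 7.7381 m/s.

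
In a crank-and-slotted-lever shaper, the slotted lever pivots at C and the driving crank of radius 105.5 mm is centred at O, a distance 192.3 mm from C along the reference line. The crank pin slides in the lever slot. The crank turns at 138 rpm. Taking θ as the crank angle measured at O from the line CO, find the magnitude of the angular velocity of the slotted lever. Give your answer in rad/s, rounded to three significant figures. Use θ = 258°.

ω = 14.45 rad/s (from 138 rpm).
Crank pin A relative to C: A = (d + r cosθ, r sinθ); lever angle φ = atan2(r sinθ, d + r cosθ).
Differentiating tanφ: φ̇ = rω(d cosθ + r)/(d² + r² + 2dr cosθ).
d² + r² + 2dr cosθ = |CA|² = 0.0396735 m²;  d cosθ + r = +0.065519 m.
|ω_lever| = |0.1055·14.45·+0.065519| / 0.0396735 = 2.5178 rad/s.

2.52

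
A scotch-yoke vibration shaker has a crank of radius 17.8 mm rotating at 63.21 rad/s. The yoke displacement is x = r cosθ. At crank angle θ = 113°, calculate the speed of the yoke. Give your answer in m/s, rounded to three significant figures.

1.04

ω = 63.21 rad/s
x = r cosθ ⇒ ẋ = −rω sinθ.
|v| = rω|sinθ| = 0.0178·63.21·|sin 113°| = 1.0357 m/s.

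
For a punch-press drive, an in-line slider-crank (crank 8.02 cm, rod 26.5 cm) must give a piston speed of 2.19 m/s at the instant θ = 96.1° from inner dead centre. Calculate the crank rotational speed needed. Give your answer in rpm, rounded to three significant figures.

For an in-line slider-crank, |v_piston| = rω|sinθ|·[1 + r cosθ/√(L² − r² sin²θ)].
With r = 0.0802 m, L = 0.265 m, θ = 96.1°: the bracketed kinematic factor |dx/dθ| = 0.077057 m.
ω = v/|dx/dθ| = 2.19/0.077057 = 28.421 rad/s.
N = 60ω/(2π) = 271.4 rpm.

271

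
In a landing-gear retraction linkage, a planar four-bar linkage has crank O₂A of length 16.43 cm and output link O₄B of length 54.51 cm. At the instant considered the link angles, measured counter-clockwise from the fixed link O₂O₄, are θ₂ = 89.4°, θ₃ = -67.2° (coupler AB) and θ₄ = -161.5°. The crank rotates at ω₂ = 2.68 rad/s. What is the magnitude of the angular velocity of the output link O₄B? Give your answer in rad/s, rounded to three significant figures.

0.322

ω₂ = 2.68 rad/s
Differentiating the loop-closure r₂e^{iθ₂}+r₃e^{iθ₃}=r₁+r₄e^{iθ₄} gives r₂ω₂e^{iθ₂}+r₃ω₃e^{iθ₃}=r₄ω₄e^{iθ₄}.
Eliminating the other unknown: ω₄ = r₂ω₂ sin(θ₂−θ₃) / [r₄ sin(θ₄−θ₃)].
Numerator sine = +0.39715; denominator sine = -0.99719.
Result = 0.1643·2.68·(+0.39715) / (0.5451·(-0.99719)) = -0.32172 rad/s; magnitude 0.32172 rad/s.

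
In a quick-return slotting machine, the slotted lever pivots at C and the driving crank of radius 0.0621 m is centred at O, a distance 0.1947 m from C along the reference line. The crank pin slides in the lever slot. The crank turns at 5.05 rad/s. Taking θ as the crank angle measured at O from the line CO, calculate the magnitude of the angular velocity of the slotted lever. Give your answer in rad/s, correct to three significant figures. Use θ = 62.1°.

ω = 5.05 rad/s
Crank pin A relative to C: A = (d + r cosθ, r sinθ); lever angle φ = atan2(r sinθ, d + r cosθ).
Differentiating tanφ: φ̇ = rω(d cosθ + r)/(d² + r² + 2dr cosθ).
d² + r² + 2dr cosθ = |CA|² = 0.0530799 m²;  d cosθ + r = +0.15321 m.
|ω_lever| = |0.0621·5.05·+0.15321| / 0.0530799 = 0.90517 rad/s.

0.905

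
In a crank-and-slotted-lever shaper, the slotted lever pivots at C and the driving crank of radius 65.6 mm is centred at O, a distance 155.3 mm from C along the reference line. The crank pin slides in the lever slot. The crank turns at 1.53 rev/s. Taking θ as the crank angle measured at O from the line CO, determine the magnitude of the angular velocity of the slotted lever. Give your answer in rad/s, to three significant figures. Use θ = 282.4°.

ω = 9.613 rad/s (from 1.53 rev/s).
Crank pin A relative to C: A = (d + r cosθ, r sinθ); lever angle φ = atan2(r sinθ, d + r cosθ).
Differentiating tanφ: φ̇ = rω(d cosθ + r)/(d² + r² + 2dr cosθ).
d² + r² + 2dr cosθ = |CA|² = 0.0327968 m²;  d cosθ + r = +0.098948 m.
|ω_lever| = |0.0656·9.613·+0.098948| / 0.0327968 = 1.9026 rad/s.

1.90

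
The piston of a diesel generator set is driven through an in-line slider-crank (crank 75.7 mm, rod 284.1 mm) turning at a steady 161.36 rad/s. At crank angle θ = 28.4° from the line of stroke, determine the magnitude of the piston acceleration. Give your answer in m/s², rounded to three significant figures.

2030

ω = 161.4 rad/s
x(θ) = r cosθ + √(L² − r² sin²θ); with ω constant, a = ω²·d²x/dθ².
d²x/dθ² = −r cosθ − r²(cos2θ)/√u − r⁴ sin²2θ/(4u^{3/2}),  u = L² − r² sin²θ = 0.0794165 m².
Substituting r = 0.0757 m, L = 0.2841 m, θ = 28.4°: d²x/dθ² = -0.077981 m.
a = ω²·d²x/dθ² = (161.4)²·(-0.077981) = -2030.4 m/s²;  |a| = 2030.4 m/s².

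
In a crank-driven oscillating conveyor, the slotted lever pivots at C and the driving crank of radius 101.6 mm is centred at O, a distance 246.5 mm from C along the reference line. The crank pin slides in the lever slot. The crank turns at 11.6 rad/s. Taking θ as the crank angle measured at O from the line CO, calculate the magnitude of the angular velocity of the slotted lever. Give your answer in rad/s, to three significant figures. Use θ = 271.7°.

1.77

ω = 11.6 rad/s
Crank pin A relative to C: A = (d + r cosθ, r sinθ); lever angle φ = atan2(r sinθ, d + r cosθ).
Differentiating tanφ: φ̇ = rω(d cosθ + r)/(d² + r² + 2dr cosθ).
d² + r² + 2dr cosθ = |CA|² = 0.0725708 m²;  d cosθ + r = +0.10891 m.
|ω_lever| = |0.1016·11.6·+0.10891| / 0.0725708 = 1.7688 rad/s.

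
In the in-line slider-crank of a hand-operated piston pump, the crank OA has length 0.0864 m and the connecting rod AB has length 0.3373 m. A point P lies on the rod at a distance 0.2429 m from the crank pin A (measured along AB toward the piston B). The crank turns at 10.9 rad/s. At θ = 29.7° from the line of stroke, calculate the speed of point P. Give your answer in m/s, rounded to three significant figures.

0.588

ω = 10.9 rad/s.  Crank-pin speed |V_A| = rω = 0.94176 m/s, perpendicular to OA.
Rod angle: sinφ = −(r/L) sinθ ⇒ φ = -7.291°; ω_rod = −rω cosθ/√(L²−r²sin²θ) = -2.445 rad/s.
V_P = V_A + ω_rod × AP, with AP = 0.2429 m along the rod.
Components: V_Px = −rω sinθ − a·ω_rod·sinφ = -0.54198 m/s;  V_Py = rω cosθ + a·ω_rod·cosφ = +0.22895 m/s.
|V_P| = √(V_Px² + V_Py²) = 0.58835 m/s.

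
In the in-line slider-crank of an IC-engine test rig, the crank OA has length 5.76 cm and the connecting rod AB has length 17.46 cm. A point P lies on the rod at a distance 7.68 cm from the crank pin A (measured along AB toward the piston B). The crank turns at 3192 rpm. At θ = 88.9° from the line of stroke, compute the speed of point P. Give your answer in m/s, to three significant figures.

19.3

ω = 334.3 rad/s.  Crank-pin speed |V_A| = rω = 19.254 m/s, perpendicular to OA.
Rod angle: sinφ = −(r/L) sinθ ⇒ φ = -19.259°; ω_rod = −rω cosθ/√(L²−r²sin²θ) = -2.2425 rad/s.
V_P = V_A + ω_rod × AP, with AP = 0.0768 m along the rod.
Components: V_Px = −rω sinθ − a·ω_rod·sinφ = -19.307 m/s;  V_Py = rω cosθ + a·ω_rod·cosφ = +0.20704 m/s.
|V_P| = √(V_Px² + V_Py²) = 19.308 m/s.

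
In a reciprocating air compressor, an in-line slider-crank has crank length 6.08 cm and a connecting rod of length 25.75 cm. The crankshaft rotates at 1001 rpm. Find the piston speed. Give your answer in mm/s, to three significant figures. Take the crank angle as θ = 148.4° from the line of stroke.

2660

ω = 2π·1001/60 = 104.8 rad/s
For an in-line slider-crank, x = r cosθ + √(L² − r² sin²θ), so v = −rω sinθ·[1 + r cosθ/√(L² − r² sin²θ)].
With r = 0.0608 m, L = 0.2575 m, θ = 148.4°: √(L² − r² sin²θ) = 0.25552 m.
v = −0.0608·104.8·0.52399·[1 + 0.0608·-0.85173/0.25552] = -2.6627 m/s.
|v| = 2.6627 m/s = 2662.7 mm/s.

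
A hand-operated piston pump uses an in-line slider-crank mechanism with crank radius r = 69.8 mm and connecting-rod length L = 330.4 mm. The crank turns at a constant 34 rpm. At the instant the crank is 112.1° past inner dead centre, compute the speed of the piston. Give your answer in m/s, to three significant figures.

ω = 2π·34/60 = 3.56 rad/s
For an in-line slider-crank, x = r cosθ + √(L² − r² sin²θ), so v = −rω sinθ·[1 + r cosθ/√(L² − r² sin²θ)].
With r = 0.0698 m, L = 0.3304 m, θ = 112.1°: √(L² − r² sin²θ) = 0.32401 m.
v = −0.0698·3.56·0.92653·[1 + 0.0698·-0.37622/0.32401] = -0.2116 m/s.
|v| = 0.2116 m/s.

0.212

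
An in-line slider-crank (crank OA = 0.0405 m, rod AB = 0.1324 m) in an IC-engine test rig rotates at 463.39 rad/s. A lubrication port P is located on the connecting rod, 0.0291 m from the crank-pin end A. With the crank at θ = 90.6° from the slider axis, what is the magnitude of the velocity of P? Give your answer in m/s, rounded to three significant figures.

ω = 463.4 rad/s.  Crank-pin speed |V_A| = rω = 18.767 m/s, perpendicular to OA.
Rod angle: sinφ = −(r/L) sinθ ⇒ φ = -17.811°; ω_rod = −rω cosθ/√(L²−r²sin²θ) = +1.5591 rad/s.
V_P = V_A + ω_rod × AP, with AP = 0.0291 m along the rod.
Components: V_Px = −rω sinθ − a·ω_rod·sinφ = -18.752 m/s;  V_Py = rω cosθ + a·ω_rod·cosφ = -0.15333 m/s.
|V_P| = √(V_Px² + V_Py²) = 18.753 m/s.

18.8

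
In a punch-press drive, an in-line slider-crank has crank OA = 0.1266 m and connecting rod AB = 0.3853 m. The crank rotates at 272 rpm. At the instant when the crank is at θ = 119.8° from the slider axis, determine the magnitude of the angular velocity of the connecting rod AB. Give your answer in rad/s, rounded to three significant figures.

ω = 28.48 rad/s (converted from 272 rpm).
The rod makes angle φ with the slider axis where L sinφ = r sinθ; differentiating, L cosφ·φ̇ = r ω cosθ.
L cosφ = √(L² − r² sin²θ) = 0.36931 m.
|ω_rod| = r ω |cosθ| / √(L² − r² sin²θ) = 0.1266·28.48·0.49697/0.36931 = 4.8526 rad/s.

4.85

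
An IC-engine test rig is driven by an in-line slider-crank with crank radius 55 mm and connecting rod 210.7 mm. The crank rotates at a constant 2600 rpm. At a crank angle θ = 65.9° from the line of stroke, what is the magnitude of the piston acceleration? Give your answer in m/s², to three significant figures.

ω = 2π·2600/60 = 272.3 rad/s
x(θ) = r cosθ + √(L² − r² sin²θ); with ω constant, a = ω²·d²x/dθ².
d²x/dθ² = −r cosθ − r²(cos2θ)/√u − r⁴ sin²2θ/(4u^{3/2}),  u = L² − r² sin²θ = 0.0418739 m².
Substituting r = 0.055 m, L = 0.2107 m, θ = 65.9°: d²x/dθ² = -0.012753 m.
a = ω²·d²x/dθ² = (272.3)²·(-0.012753) = -945.43 m/s²;  |a| = 945.43 m/s².

945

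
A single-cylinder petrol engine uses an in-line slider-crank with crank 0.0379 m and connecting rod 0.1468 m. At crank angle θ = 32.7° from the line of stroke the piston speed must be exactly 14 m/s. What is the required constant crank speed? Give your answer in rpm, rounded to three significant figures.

For an in-line slider-crank, |v_piston| = rω|sinθ|·[1 + r cosθ/√(L² − r² sin²θ)].
With r = 0.0379 m, L = 0.1468 m, θ = 32.7°: the bracketed kinematic factor |dx/dθ| = 0.024967 m.
ω = v/|dx/dθ| = 14/0.024967 = 560.73 rad/s.
N = 60ω/(2π) = 5354.6 rpm.

5350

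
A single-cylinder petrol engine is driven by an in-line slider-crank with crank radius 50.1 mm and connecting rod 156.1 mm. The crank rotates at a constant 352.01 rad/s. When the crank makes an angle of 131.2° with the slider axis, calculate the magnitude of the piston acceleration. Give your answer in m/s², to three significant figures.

ω = 352 rad/s
x(θ) = r cosθ + √(L² − r² sin²θ); with ω constant, a = ω²·d²x/dθ².
d²x/dθ² = −r cosθ − r²(cos2θ)/√u − r⁴ sin²2θ/(4u^{3/2}),  u = L² − r² sin²θ = 0.0229462 m².
Substituting r = 0.0501 m, L = 0.1561 m, θ = 131.2°: d²x/dθ² = +0.034747 m.
a = ω²·d²x/dθ² = (352)²·(+0.034747) = +4305.5 m/s²;  |a| = 4305.5 m/s².

4310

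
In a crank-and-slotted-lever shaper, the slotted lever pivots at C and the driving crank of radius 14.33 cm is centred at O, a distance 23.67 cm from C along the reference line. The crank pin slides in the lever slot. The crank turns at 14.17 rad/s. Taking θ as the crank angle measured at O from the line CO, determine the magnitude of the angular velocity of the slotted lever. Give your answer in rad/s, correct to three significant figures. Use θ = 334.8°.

ω = 14.17 rad/s
Crank pin A relative to C: A = (d + r cosθ, r sinθ); lever angle φ = atan2(r sinθ, d + r cosθ).
Differentiating tanφ: φ̇ = rω(d cosθ + r)/(d² + r² + 2dr cosθ).
d² + r² + 2dr cosθ = |CA|² = 0.137944 m²;  d cosθ + r = +0.35747 m.
|ω_lever| = |0.1433·14.17·+0.35747| / 0.137944 = 5.2621 rad/s.

5.26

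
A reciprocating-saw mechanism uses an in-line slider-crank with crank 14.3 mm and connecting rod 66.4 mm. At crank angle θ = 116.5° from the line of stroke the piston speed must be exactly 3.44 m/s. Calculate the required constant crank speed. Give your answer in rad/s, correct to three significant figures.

For an in-line slider-crank, |v_piston| = rω|sinθ|·[1 + r cosθ/√(L² − r² sin²θ)].
With r = 0.0143 m, L = 0.0664 m, θ = 116.5°: the bracketed kinematic factor |dx/dθ| = 0.011544 m.
ω = v/|dx/dθ| = 3.44/0.011544 = 297.98 rad/s.

298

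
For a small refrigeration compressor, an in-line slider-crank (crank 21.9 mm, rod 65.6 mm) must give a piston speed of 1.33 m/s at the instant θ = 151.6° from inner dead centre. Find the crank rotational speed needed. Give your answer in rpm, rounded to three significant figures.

1740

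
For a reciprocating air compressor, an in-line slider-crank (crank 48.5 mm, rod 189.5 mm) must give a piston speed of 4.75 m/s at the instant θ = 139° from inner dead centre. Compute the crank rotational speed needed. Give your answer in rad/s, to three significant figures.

186

For an in-line slider-crank, |v_piston| = rω|sinθ|·[1 + r cosθ/√(L² − r² sin²θ)].
With r = 0.0485 m, L = 0.1895 m, θ = 139°: the bracketed kinematic factor |dx/dθ| = 0.025584 m.
ω = v/|dx/dθ| = 4.75/0.025584 = 185.66 rad/s.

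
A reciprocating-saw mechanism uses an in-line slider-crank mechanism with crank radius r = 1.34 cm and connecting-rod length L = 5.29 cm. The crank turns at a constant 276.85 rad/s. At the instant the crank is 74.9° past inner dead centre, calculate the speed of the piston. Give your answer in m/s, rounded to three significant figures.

ω = 276.9 rad/s
For an in-line slider-crank, x = r cosθ + √(L² − r² sin²θ), so v = −rω sinθ·[1 + r cosθ/√(L² − r² sin²θ)].
With r = 0.0134 m, L = 0.0529 m, θ = 74.9°: √(L² − r² sin²θ) = 0.051294 m.
v = −0.0134·276.9·0.96547·[1 + 0.0134·0.26050/0.051294] = -3.8255 m/s.
|v| = 3.8255 m/s.

3.83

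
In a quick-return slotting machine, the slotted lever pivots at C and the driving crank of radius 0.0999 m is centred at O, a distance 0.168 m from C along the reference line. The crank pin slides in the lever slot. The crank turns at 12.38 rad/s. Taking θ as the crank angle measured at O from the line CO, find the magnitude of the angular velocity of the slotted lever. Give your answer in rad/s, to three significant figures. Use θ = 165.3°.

13.5

ω = 12.38 rad/s
Crank pin A relative to C: A = (d + r cosθ, r sinθ); lever angle φ = atan2(r sinθ, d + r cosθ).
Differentiating tanφ: φ̇ = rω(d cosθ + r)/(d² + r² + 2dr cosθ).
d² + r² + 2dr cosθ = |CA|² = 0.00573631 m²;  d cosθ + r = -0.062601 m.
|ω_lever| = |0.0999·12.38·-0.062601| / 0.00573631 = 13.497 rad/s.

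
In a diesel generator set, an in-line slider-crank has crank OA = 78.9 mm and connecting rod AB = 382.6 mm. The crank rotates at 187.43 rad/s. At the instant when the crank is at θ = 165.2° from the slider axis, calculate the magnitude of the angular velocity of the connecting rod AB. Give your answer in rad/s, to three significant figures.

ω = 187.4 rad/s
The rod makes angle φ with the slider axis where L sinφ = r sinθ; differentiating, L cosφ·φ̇ = r ω cosθ.
L cosφ = √(L² − r² sin²θ) = 0.38207 m.
|ω_rod| = r ω |cosθ| / √(L² − r² sin²θ) = 0.0789·187.4·0.96682/0.38207 = 37.422 rad/s.

37.4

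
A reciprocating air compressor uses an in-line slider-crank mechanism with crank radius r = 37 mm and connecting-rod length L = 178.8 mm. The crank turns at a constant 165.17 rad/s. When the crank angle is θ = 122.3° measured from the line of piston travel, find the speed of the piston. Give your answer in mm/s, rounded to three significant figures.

4590

ω = 165.2 rad/s
For an in-line slider-crank, x = r cosθ + √(L² − r² sin²θ), so v = −rω sinθ·[1 + r cosθ/√(L² − r² sin²θ)].
With r = 0.037 m, L = 0.1788 m, θ = 122.3°: √(L² − r² sin²θ) = 0.17604 m.
v = −0.037·165.2·0.84526·[1 + 0.037·-0.53435/0.17604] = -4.5855 m/s.
|v| = 4.5855 m/s = 4585.5 mm/s.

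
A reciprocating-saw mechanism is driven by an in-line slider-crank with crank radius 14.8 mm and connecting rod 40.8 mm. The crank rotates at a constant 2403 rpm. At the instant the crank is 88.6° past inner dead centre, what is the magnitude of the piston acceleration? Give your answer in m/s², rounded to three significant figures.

ω = 2π·2403/60 = 251.6 rad/s
x(θ) = r cosθ + √(L² − r² sin²θ); with ω constant, a = ω²·d²x/dθ².
d²x/dθ² = −r cosθ − r²(cos2θ)/√u − r⁴ sin²2θ/(4u^{3/2}),  u = L² − r² sin²θ = 0.00144573 m².
Substituting r = 0.0148 m, L = 0.0408 m, θ = 88.6°: d²x/dθ² = +0.0053918 m.
a = ω²·d²x/dθ² = (251.6)²·(+0.0053918) = +341.43 m/s²;  |a| = 341.43 m/s².

341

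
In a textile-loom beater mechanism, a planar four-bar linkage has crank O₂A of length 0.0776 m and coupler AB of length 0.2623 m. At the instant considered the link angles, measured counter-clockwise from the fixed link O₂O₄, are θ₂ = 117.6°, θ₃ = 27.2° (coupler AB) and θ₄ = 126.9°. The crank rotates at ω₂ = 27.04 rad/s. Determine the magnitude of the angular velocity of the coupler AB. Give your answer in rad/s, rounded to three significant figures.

1.31

ω₂ = 27.04 rad/s
Differentiating the loop-closure r₂e^{iθ₂}+r₃e^{iθ₃}=r₁+r₄e^{iθ₄} gives r₂ω₂e^{iθ₂}+r₃ω₃e^{iθ₃}=r₄ω₄e^{iθ₄}.
Eliminating the other unknown: ω₃ = r₂ω₂ sin(θ₄−θ₂) / [r₃ sin(θ₃−θ₄)].
Numerator sine = +0.16160; denominator sine = -0.98570.
Result = 0.0776·27.04·(+0.16160) / (0.2623·(-0.98570)) = -1.3115 rad/s; magnitude 1.3115 rad/s.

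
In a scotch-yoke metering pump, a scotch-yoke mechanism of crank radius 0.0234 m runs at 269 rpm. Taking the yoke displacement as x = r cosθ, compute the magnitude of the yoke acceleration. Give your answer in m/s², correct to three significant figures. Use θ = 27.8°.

16.4

ω = 28.17 rad/s (from 269 rpm).
x = r cosθ ⇒ ẍ = −rω² cosθ (ω constant).
|a| = rω²|cosθ| = 0.0234·(28.17)²·|cos 27.8°| = 16.425 m/s².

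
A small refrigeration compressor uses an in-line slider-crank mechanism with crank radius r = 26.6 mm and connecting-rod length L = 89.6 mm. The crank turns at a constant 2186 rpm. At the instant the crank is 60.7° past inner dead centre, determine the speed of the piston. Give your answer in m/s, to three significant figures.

6.11

ω = 2π·2186/60 = 228.9 rad/s
For an in-line slider-crank, x = r cosθ + √(L² − r² sin²θ), so v = −rω sinθ·[1 + r cosθ/√(L² − r² sin²θ)].
With r = 0.0266 m, L = 0.0896 m, θ = 60.7°: √(L² − r² sin²θ) = 0.086545 m.
v = −0.0266·228.9·0.87207·[1 + 0.0266·0.48938/0.086545] = -6.1089 m/s.
|v| = 6.1089 m/s.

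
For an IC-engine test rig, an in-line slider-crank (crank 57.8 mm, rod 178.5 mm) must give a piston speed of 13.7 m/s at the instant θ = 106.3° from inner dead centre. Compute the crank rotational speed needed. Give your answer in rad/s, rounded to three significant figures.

273

For an in-line slider-crank, |v_piston| = rω|sinθ|·[1 + r cosθ/√(L² − r² sin²θ)].
With r = 0.0578 m, L = 0.1785 m, θ = 106.3°: the bracketed kinematic factor |dx/dθ| = 0.050172 m.
ω = v/|dx/dθ| = 13.7/0.050172 = 273.06 rad/s.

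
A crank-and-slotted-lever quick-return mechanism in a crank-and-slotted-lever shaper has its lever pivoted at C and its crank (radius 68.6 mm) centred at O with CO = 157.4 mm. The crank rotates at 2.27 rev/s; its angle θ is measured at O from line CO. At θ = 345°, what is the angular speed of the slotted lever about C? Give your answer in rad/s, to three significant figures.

ω = 14.26 rad/s (from 2.27 rev/s).
Crank pin A relative to C: A = (d + r cosθ, r sinθ); lever angle φ = atan2(r sinθ, d + r cosθ).
Differentiating tanφ: φ̇ = rω(d cosθ + r)/(d² + r² + 2dr cosθ).
d² + r² + 2dr cosθ = |CA|² = 0.0503402 m²;  d cosθ + r = +0.22064 m.
|ω_lever| = |0.0686·14.26·+0.22064| / 0.0503402 = 4.2884 rad/s.

4.29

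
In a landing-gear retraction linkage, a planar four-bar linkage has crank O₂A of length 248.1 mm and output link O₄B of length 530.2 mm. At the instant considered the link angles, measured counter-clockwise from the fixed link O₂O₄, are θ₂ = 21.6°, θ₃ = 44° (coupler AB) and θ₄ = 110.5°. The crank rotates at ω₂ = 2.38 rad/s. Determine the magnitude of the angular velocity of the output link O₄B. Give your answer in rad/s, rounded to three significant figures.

0.463

ω₂ = 2.38 rad/s
Differentiating the loop-closure r₂e^{iθ₂}+r₃e^{iθ₃}=r₁+r₄e^{iθ₄} gives r₂ω₂e^{iθ₂}+r₃ω₃e^{iθ₃}=r₄ω₄e^{iθ₄}.
Eliminating the other unknown: ω₄ = r₂ω₂ sin(θ₂−θ₃) / [r₄ sin(θ₄−θ₃)].
Numerator sine = -0.38107; denominator sine = +0.91706.
Result = 0.2481·2.38·(-0.38107) / (0.5302·(+0.91706)) = -0.46278 rad/s; magnitude 0.46278 rad/s.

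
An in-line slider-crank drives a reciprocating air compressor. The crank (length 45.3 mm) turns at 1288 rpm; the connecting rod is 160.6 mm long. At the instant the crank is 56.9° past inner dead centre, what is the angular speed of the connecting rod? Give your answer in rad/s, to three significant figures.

21.4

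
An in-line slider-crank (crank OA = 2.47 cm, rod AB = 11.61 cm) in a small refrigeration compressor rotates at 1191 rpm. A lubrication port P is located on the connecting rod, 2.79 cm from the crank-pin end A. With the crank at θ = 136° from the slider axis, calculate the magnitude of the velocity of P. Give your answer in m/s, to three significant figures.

2.66

ω = 124.7 rad/s.  Crank-pin speed |V_A| = rω = 3.0806 m/s, perpendicular to OA.
Rod angle: sinφ = −(r/L) sinθ ⇒ φ = -8.499°; ω_rod = −rω cosθ/√(L²−r²sin²θ) = +19.299 rad/s.
V_P = V_A + ω_rod × AP, with AP = 0.0279 m along the rod.
Components: V_Px = −rω sinθ − a·ω_rod·sinφ = -2.0604 m/s;  V_Py = rω cosθ + a·ω_rod·cosφ = -1.6835 m/s.
|V_P| = √(V_Px² + V_Py²) = 2.6607 m/s.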